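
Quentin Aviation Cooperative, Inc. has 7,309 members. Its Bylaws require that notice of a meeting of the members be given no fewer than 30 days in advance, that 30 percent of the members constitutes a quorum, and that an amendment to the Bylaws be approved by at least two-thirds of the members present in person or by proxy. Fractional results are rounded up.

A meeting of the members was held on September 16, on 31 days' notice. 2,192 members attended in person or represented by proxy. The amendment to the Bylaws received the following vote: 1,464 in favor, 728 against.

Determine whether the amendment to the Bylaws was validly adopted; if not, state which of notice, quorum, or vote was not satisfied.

Notice: 31 days given; 30 required. Satisfied.
Quorum: 30% of 7,309 = 2,192.70, rounded up to 2,193; 2,192 present. Not satisfied.
Vote: requires two-thirds of those present (2,192); 2/3 of 2192 = 1461.33, rounded up to 1462, so 1,462 needed; 1,464 in favor. Satisfied.

Invalid — quorum requirement not satisfied.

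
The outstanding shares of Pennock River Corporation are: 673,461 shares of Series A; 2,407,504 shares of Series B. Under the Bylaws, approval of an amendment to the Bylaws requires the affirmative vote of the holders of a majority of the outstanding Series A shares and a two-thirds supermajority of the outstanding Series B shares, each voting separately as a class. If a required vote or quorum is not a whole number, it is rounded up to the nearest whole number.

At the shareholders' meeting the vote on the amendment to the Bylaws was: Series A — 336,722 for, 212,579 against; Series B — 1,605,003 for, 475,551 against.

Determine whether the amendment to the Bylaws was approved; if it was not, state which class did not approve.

Not approved — the Series A shares did not give the required vote.

Series A: a majority of 673461 is 336731; 336,731 required, 336,722 in favor — not approved.
Series B: 2/3 of 2407504 = 1605002.67, rounded up to 1605003; 1,605,003 required, 1,605,003 in favor — approved.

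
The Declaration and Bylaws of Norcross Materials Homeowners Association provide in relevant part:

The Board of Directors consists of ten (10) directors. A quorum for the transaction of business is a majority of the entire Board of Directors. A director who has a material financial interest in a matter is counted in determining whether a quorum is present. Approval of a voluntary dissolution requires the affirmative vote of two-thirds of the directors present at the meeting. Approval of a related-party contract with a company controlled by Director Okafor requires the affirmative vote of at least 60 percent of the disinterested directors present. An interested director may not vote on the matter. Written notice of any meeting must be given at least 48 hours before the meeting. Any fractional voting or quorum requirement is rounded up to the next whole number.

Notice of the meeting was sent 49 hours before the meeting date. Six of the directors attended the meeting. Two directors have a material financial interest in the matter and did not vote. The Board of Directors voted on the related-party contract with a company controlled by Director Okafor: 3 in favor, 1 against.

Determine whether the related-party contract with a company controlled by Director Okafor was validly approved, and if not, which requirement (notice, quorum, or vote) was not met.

Notice: 49 hours given; 48 required (49 ≥ 48). Satisfied.
Quorum: 6 present (interested directors count toward quorum); quorum is 6. Satisfied.
Vote: the related-party contract with a company controlled by Director Okafor requires three-fifths of the disinterested directors present (6 − 2 = 4). 3/5 of 4 = 2.40, rounded up to 3, so 3 affirmative votes are needed; 3 voted in favor. Satisfied.

Valid — all requirements satisfied.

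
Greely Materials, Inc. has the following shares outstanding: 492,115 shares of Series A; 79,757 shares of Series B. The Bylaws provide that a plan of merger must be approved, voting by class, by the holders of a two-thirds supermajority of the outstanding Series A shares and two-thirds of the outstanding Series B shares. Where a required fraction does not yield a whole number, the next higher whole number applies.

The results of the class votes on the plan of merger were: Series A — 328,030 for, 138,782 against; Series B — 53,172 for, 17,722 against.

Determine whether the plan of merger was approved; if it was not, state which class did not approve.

Series A: 2/3 of 492115 = 328076.67, rounded up to 328077; 328,077 required, 328,030 in favor — not approved.
Series B: 2/3 of 79757 = 53171.33, rounded up to 53172; 53,172 required, 53,172 in favor — approved.

Not approved — the Series A shares did not give the required vote.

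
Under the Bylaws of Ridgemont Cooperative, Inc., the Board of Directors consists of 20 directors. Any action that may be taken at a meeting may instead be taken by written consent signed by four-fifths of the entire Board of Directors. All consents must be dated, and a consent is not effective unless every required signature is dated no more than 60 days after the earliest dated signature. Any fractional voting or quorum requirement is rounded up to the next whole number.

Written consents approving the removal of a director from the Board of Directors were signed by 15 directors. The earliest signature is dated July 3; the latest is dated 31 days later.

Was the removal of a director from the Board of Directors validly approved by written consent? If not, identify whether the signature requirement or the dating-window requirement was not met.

Not effective — insufficient signatures.

Signatures required: four-fifths of 20 — 4/5 of 20 = 16, so 16 needed; 15 signed. Insufficient.
Dating window: the latest signature is 31 days after the earliest; the limit is 60 days. Within the window.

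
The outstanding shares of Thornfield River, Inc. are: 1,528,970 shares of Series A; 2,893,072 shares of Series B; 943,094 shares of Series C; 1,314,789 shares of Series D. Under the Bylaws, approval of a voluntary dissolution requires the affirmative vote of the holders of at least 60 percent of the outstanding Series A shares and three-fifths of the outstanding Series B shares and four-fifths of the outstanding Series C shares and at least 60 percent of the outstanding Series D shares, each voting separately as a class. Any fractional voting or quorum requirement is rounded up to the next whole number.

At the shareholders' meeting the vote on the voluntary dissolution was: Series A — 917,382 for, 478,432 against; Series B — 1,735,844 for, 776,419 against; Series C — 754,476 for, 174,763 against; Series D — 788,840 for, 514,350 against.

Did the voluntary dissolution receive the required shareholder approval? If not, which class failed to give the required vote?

Series A: 3/5 of 1528970 = 917382; 917,382 required, 917,382 in favor — approved.
Series B: 3/5 of 2893072 = 1735843.20, rounded up to 1735844; 1,735,844 required, 1,735,844 in favor — approved.
Series C: 4/5 of 943094 = 754475.20, rounded up to 754476; 754,476 required, 754,476 in favor — approved.
Series D: 3/5 of 1314789 = 788873.40, rounded up to 788874; 788,874 required, 788,840 in favor — not approved.

Not approved — the Series D shares did not give the required vote.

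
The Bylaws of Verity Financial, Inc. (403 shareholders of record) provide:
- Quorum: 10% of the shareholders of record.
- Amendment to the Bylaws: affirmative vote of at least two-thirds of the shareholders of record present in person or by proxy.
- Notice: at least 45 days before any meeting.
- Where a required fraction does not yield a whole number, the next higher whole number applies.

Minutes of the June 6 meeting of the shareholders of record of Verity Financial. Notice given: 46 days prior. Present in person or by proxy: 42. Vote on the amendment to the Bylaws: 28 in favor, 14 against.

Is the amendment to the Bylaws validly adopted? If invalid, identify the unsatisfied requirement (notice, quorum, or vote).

Notice: 46 days given; 45 required. Satisfied.
Quorum: 10% of 403 = 40.30, rounded up to 41; 42 present. Satisfied.
Vote: requires two-thirds of those present (42); 2/3 of 42 = 28, so 28 needed; 28 in favor. Satisfied.

Valid — all requirements satisfied.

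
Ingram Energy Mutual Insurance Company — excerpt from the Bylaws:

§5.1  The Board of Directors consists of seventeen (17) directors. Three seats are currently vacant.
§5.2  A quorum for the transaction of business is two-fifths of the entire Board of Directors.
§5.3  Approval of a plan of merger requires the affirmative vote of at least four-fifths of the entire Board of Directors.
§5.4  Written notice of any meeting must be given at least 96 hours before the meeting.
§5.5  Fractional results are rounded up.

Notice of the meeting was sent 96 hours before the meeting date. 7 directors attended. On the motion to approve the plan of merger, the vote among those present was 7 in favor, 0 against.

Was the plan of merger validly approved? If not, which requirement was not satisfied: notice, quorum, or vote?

Invalid — vote requirement not satisfied.

Notice: 96 hours given; 96 required (96 ≥ 96). Satisfied.
Quorum: 7 present; quorum is 7. Satisfied.
Vote: the plan of merger requires four-fifths of the entire Board of Directors (17). 4/5 of 17 = 13.60, rounded up to 14, so 14 affirmative votes are needed; 7 voted in favor. Not satisfied.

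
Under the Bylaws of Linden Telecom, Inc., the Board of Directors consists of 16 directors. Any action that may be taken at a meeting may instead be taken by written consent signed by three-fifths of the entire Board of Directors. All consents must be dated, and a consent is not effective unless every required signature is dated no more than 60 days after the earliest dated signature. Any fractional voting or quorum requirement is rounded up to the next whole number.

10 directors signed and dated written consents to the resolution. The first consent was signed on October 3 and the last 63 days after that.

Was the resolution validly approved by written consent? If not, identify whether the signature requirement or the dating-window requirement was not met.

Not effective — dating-window requirement not satisfied.

Signatures required: three-fifths of 16 — 3/5 of 16 = 9.60, rounded up to 10, so 10 needed; 10 signed. Sufficient.
Dating window: the latest signature is 63 days after the earliest; the limit is 60 days. Outside the window.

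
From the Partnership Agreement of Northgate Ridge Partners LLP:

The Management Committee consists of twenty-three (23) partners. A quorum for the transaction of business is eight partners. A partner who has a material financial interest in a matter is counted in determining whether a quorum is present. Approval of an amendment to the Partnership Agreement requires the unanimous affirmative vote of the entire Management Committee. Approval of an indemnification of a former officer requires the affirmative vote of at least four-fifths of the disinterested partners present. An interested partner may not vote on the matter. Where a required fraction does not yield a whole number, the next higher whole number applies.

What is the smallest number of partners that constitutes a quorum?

The quorum is fixed at 8.

8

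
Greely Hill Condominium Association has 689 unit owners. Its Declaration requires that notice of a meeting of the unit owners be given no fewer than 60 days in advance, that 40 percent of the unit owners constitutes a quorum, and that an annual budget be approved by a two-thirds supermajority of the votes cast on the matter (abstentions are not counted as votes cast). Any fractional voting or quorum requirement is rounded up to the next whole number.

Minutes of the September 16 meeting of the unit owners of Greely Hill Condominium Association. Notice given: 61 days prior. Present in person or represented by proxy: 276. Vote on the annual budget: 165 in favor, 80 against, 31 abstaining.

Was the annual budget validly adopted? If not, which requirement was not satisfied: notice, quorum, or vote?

Notice: 61 days given; 60 required. Satisfied.
Quorum: 40% of 689 = 275.60, rounded up to 276; 276 present. Satisfied.
Vote: requires two-thirds of the votes cast (276 − 31 abstaining = 245); 2/3 of 245 = 163.33, rounded up to 164, so 164 needed; 165 in favor. Satisfied.

Valid — all requirements satisfied.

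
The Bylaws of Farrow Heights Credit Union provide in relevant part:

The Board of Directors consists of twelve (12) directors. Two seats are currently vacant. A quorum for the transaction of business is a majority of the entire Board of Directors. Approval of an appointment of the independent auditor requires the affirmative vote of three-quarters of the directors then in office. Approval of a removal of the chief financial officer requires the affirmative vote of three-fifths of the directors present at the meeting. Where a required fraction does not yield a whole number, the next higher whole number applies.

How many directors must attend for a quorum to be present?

7

A majority of 12 is 7.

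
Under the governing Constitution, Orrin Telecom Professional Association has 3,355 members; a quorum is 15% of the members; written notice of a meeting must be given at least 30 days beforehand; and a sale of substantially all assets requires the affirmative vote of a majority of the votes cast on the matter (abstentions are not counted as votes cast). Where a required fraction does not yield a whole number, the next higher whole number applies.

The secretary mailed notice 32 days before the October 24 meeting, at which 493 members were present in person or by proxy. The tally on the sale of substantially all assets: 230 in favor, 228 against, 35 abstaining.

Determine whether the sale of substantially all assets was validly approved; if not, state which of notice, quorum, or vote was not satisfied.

Notice: 32 days given; 30 required. Satisfied.
Quorum: 15% of 3,355 = 503.25, rounded up to 504; 493 present. Not satisfied.
Vote: requires a majority of the votes cast (493 − 35 abstaining = 458); a majority of 458 is 230, so 230 needed; 230 in favor. Satisfied.

Invalid — quorum requirement not satisfied.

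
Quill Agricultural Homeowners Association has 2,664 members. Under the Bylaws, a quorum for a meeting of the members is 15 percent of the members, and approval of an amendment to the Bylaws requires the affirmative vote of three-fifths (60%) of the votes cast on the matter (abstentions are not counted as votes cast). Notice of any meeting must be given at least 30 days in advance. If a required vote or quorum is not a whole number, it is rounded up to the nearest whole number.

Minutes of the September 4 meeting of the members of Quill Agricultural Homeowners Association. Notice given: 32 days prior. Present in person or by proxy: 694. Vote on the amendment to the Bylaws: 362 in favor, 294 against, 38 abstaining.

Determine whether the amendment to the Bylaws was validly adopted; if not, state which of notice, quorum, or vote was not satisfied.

Notice: 32 days given; 30 required. Satisfied.
Quorum: 15% of 2,664 = 399.60, rounded up to 400; 694 present. Satisfied.
Vote: requires three-fifths of the votes cast (694 − 38 abstaining = 656); 3/5 of 656 = 393.60, rounded up to 394, so 394 needed; 362 in favor. Not satisfied.

Invalid — vote requirement not satisfied.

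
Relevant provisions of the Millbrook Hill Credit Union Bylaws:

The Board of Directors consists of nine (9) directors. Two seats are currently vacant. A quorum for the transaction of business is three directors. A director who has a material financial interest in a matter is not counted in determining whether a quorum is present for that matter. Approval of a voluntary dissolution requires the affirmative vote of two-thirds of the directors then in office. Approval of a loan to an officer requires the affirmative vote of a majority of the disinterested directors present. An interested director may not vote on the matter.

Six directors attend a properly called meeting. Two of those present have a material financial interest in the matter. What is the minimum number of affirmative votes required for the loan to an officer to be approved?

3

The loan to an officer requires a majority of the disinterested directors present (6 − 2 = 4).
A majority of 4 is 3.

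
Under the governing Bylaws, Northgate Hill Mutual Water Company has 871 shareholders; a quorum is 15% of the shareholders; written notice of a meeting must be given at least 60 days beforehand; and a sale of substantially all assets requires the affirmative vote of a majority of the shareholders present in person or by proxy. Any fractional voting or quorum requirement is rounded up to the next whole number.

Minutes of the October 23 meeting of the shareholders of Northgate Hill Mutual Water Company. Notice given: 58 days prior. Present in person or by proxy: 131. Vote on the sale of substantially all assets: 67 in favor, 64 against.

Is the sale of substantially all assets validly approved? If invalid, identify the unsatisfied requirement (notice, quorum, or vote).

Invalid — notice requirement not satisfied.

Notice: 58 days given; 60 required. Not satisfied.
Quorum: 15% of 871 = 130.65, rounded up to 131; 131 present. Satisfied.
Vote: requires a majority of those present (131); a majority of 131 is 66, so 66 needed; 67 in favor. Satisfied.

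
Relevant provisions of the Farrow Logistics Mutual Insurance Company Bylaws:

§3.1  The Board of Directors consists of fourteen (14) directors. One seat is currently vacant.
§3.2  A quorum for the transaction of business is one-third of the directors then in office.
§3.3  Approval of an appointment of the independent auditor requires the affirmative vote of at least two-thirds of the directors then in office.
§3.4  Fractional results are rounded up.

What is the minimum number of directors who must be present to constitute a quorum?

1/3 of 13 = 4.33, rounded up to 5.

5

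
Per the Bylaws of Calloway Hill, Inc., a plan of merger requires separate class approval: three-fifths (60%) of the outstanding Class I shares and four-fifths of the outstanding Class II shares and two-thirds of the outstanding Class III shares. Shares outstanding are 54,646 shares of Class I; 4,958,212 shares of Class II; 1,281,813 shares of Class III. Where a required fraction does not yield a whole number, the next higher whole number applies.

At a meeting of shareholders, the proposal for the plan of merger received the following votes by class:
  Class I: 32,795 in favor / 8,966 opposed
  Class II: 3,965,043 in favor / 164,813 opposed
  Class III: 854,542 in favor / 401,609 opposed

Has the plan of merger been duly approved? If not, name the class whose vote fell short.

Class I: 3/5 of 54646 = 32787.60, rounded up to 32788; 32,788 required, 32,795 in favor — approved.
Class II: 4/5 of 4958212 = 3966569.60, rounded up to 3966570; 3,966,570 required, 3,965,043 in favor — not approved.
Class III: 2/3 of 1281813 = 854542; 854,542 required, 854,542 in favor — approved.

Not approved — the Class II shares did not give the required vote.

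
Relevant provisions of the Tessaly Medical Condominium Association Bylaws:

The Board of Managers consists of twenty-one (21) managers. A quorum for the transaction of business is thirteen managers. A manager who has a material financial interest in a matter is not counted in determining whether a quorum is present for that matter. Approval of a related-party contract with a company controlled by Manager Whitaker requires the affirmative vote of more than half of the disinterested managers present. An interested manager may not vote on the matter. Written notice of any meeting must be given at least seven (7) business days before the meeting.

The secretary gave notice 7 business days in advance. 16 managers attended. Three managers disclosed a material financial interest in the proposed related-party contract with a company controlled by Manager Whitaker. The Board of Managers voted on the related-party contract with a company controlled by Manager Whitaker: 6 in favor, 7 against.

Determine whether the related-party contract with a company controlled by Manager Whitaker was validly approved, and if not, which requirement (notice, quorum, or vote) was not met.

Notice: 7 business days given; 7 required (7 ≥ 7). Satisfied.
Quorum: 16 present, but the 3 interested managers do not count, leaving 13. Quorum is 13. Satisfied.
Vote: the related-party contract with a company controlled by Manager Whitaker requires a majority of the disinterested managers present (16 − 3 = 13). A majority of 13 is 7, so 7 affirmative votes are needed; 6 voted in favor. Not satisfied.

Invalid — vote requirement not satisfied.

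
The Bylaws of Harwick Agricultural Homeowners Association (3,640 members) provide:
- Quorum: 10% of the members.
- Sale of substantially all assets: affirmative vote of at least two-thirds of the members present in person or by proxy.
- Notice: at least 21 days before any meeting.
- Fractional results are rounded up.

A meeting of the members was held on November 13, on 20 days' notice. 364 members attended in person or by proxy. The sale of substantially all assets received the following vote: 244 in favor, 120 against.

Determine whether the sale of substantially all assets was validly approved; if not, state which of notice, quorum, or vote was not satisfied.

Notice: 20 days given; 21 required. Not satisfied.
Quorum: 10% of 3,640 = 364; 364 present. Satisfied.
Vote: requires two-thirds of those present (364); 2/3 of 364 = 242.67, rounded up to 243, so 243 needed; 244 in favor. Satisfied.

Invalid — notice requirement not satisfied.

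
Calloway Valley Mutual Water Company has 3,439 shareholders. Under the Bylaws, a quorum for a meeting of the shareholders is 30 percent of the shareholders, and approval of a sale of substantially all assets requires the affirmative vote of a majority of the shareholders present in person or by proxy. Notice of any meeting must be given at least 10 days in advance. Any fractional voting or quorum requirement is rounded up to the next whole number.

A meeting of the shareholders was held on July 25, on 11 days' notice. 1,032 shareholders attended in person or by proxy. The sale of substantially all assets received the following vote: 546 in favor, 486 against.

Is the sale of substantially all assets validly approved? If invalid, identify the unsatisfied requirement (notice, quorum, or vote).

Notice: 11 days given; 10 required. Satisfied.
Quorum: 30% of 3,439 = 1,031.70, rounded up to 1,032; 1,032 present. Satisfied.
Vote: requires a majority of those present (1,032); a majority of 1032 is 517, so 517 needed; 546 in favor. Satisfied.

Valid — all requirements satisfied.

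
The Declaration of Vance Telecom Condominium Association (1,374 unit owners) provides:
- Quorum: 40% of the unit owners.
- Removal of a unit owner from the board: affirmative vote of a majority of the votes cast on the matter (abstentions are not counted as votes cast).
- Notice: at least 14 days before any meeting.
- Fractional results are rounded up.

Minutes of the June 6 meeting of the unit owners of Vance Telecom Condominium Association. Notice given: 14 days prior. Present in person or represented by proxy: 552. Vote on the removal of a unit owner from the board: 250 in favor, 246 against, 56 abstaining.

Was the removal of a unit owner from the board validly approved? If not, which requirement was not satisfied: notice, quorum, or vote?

Valid — all requirements satisfied.

Notice: 14 days given; 14 required. Satisfied.
Quorum: 40% of 1,374 = 549.60, rounded up to 550; 552 present. Satisfied.
Vote: requires a majority of the votes cast (552 − 56 abstaining = 496); a majority of 496 is 249, so 249 needed; 250 in favor. Satisfied.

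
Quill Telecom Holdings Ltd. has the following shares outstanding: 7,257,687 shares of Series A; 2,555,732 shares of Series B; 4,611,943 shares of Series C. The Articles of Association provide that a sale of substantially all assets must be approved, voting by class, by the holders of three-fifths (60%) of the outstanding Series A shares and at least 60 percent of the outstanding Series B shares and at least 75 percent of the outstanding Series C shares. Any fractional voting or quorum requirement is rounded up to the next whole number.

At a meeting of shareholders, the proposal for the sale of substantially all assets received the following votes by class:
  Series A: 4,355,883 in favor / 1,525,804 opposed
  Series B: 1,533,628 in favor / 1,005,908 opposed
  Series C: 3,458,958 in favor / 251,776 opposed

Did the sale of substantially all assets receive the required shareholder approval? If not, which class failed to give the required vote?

Approved — every class gave the required vote.

Series A: 3/5 of 7257687 = 4354612.20, rounded up to 4354613; 4,354,613 required, 4,355,883 in favor — approved.
Series B: 3/5 of 2555732 = 1533439.20, rounded up to 1533440; 1,533,440 required, 1,533,628 in favor — approved.
Series C: 3/4 of 4611943 = 3458957.25, rounded up to 3458958; 3,458,958 required, 3,458,958 in favor — approved.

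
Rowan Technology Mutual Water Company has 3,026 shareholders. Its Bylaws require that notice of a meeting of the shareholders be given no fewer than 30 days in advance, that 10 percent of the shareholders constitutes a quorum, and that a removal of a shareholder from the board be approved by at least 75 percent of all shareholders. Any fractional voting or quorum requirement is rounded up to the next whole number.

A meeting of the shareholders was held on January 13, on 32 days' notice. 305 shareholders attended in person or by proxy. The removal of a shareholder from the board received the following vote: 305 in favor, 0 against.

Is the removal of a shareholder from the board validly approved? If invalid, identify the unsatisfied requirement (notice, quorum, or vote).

Notice: 32 days given; 30 required. Satisfied.
Quorum: 10% of 3,026 = 302.60, rounded up to 303; 305 present. Satisfied.
Vote: requires three-fourths of all shareholders (3,026); 3/4 of 3026 = 2269.50, rounded up to 2270, so 2,270 needed; 305 in favor. Not satisfied.

Invalid — vote requirement not satisfied.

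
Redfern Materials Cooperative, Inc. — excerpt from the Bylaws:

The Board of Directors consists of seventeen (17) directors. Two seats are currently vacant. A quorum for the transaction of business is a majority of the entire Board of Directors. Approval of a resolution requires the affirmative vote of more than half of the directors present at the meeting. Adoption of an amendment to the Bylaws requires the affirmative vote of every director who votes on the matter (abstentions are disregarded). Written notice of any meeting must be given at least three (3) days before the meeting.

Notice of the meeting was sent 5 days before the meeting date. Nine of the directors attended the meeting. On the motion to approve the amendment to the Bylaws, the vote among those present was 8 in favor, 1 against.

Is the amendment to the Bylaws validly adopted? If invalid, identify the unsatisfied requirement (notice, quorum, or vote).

Notice: 5 days given; 3 required (5 ≥ 3). Satisfied.
Quorum: 9 present; quorum is 9. Satisfied.
Vote: the amendment to the Bylaws requires the unanimous vote of the votes cast (9). Unanimous means all 9, so 9 affirmative votes are needed; 8 voted in favor. Not satisfied.

Invalid — vote requirement not satisfied.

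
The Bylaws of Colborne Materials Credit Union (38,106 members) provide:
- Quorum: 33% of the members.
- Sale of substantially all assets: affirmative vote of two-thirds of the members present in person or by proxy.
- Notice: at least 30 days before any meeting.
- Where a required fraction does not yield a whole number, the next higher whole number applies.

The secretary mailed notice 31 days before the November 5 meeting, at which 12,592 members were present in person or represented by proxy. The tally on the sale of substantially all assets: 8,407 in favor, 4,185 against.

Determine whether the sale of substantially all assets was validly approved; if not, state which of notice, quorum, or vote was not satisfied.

Valid — all requirements satisfied.

Notice: 31 days given; 30 required. Satisfied.
Quorum: 33% of 38,106 = 12,574.98, rounded up to 12,575; 12,592 present. Satisfied.
Vote: requires two-thirds of those present (12,592); 2/3 of 12592 = 8394.67, rounded up to 8395, so 8,395 needed; 8,407 in favor. Satisfied.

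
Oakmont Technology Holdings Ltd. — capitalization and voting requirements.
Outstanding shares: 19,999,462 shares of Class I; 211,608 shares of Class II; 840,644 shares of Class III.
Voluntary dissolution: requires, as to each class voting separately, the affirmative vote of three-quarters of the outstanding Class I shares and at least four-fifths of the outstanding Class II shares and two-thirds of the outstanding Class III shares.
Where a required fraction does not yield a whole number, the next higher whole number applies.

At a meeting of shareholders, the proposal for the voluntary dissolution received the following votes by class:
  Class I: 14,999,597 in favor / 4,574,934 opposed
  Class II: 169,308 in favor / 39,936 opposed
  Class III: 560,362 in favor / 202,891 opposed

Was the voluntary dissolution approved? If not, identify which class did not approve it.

Class I: 3/4 of 19999462 = 14999596.50, rounded up to 14999597; 14,999,597 required, 14,999,597 in favor — approved.
Class II: 4/5 of 211608 = 169286.40, rounded up to 169287; 169,287 required, 169,308 in favor — approved.
Class III: 2/3 of 840644 = 560429.33, rounded up to 560430; 560,430 required, 560,362 in favor — not approved.

Not approved — the Class III shares did not give the required vote.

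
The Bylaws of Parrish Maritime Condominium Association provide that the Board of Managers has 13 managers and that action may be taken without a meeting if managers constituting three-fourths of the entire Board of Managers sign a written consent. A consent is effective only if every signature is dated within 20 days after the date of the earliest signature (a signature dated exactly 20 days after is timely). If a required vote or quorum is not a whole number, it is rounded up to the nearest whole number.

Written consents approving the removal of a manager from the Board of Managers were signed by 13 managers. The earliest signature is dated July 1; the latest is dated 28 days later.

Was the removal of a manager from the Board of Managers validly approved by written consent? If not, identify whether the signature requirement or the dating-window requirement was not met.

Not effective — dating-window requirement not satisfied.

Signatures required: three-fourths of 13 — 3/4 of 13 = 9.75, rounded up to 10, so 10 needed; 13 signed. Sufficient.
Dating window: the latest signature is 28 days after the earliest; the limit is 20 days. Outside the window.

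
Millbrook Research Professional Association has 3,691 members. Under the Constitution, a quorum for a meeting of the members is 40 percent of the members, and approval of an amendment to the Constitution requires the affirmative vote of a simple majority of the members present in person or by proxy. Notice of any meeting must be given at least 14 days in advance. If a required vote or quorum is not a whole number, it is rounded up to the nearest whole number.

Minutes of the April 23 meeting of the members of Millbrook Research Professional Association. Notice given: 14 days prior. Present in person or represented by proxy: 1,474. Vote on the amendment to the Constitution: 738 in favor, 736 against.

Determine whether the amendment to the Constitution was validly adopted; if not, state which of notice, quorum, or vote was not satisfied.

Invalid — quorum requirement not satisfied.

Notice: 14 days given; 14 required. Satisfied.
Quorum: 40% of 3,691 = 1,476.40, rounded up to 1,477; 1,474 present. Not satisfied.
Vote: requires a majority of those present (1,474); a majority of 1474 is 738, so 738 needed; 738 in favor. Satisfied.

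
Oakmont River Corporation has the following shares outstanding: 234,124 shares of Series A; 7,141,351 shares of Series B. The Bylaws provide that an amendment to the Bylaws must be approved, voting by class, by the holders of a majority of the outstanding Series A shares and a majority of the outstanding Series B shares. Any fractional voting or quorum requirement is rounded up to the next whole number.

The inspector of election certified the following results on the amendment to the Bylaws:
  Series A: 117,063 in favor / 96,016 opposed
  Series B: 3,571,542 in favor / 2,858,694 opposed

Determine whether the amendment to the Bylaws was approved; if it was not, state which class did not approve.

Approved — every class gave the required vote.

Series A: a majority of 234124 is 117063; 117,063 required, 117,063 in favor — approved.
Series B: a majority of 7141351 is 3570676; 3,570,676 required, 3,571,542 in favor — approved.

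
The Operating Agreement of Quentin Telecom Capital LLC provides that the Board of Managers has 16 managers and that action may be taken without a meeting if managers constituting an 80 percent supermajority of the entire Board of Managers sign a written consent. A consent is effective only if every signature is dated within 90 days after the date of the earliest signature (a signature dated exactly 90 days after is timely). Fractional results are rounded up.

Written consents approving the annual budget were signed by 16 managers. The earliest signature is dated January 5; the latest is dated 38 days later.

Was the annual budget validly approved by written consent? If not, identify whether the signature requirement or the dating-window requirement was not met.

Effective — both the signature and dating-window requirements are satisfied.

Signatures required: an 80 percent supermajority of 16 — 4/5 of 16 = 12.80, rounded up to 13, so 13 needed; 16 signed. Sufficient.
Dating window: the latest signature is 38 days after the earliest; the limit is 90 days. Within the window.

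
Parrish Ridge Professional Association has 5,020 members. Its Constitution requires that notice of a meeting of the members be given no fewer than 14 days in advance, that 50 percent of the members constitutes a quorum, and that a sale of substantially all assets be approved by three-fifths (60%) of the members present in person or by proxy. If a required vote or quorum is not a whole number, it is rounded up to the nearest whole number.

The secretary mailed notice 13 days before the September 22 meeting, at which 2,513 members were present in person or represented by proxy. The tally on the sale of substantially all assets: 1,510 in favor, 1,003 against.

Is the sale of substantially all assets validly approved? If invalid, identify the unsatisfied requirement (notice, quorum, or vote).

Invalid — notice requirement not satisfied.

Notice: 13 days given; 14 required. Not satisfied.
Quorum: 50% of 5,020 = 2,510; 2,513 present. Satisfied.
Vote: requires three-fifths of those present (2,513); 3/5 of 2513 = 1507.80, rounded up to 1508, so 1,508 needed; 1,510 in favor. Satisfied.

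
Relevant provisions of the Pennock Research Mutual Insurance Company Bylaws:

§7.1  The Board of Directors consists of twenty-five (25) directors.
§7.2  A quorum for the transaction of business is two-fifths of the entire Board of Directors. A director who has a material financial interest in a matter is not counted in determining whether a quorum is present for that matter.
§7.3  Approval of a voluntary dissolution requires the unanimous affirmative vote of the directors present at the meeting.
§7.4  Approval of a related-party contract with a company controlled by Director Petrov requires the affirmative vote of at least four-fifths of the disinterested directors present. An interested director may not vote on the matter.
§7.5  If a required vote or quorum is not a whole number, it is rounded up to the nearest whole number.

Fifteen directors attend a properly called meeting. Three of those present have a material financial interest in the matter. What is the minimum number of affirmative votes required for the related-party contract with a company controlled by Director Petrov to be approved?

The related-party contract with a company controlled by Director Petrov requires four-fifths of the disinterested directors present (15 − 3 = 12).
4/5 of 12 = 9.60, rounded up to 10.

10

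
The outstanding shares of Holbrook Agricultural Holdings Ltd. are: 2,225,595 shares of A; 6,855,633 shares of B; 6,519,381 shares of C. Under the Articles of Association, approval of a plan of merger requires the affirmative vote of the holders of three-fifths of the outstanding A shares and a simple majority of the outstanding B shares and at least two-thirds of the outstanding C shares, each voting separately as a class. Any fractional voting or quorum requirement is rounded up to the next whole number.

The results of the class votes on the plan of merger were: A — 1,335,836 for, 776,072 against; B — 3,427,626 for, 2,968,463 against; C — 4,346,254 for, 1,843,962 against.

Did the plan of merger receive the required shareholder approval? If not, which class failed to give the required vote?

Not approved — the B shares did not give the required vote.

A: 3/5 of 2225595 = 1335357; 1,335,357 required, 1,335,836 in favor — approved.
B: a majority of 6855633 is 3427817; 3,427,817 required, 3,427,626 in favor — not approved.
C: 2/3 of 6519381 = 4346254; 4,346,254 required, 4,346,254 in favor — approved.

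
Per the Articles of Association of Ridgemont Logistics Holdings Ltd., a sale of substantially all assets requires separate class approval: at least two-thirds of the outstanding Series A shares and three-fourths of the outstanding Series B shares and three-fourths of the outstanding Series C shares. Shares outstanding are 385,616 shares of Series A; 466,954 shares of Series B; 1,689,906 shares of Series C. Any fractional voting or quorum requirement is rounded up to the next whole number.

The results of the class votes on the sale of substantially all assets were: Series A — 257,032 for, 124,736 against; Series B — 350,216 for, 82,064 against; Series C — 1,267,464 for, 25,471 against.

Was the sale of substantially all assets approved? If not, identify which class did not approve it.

Not approved — the Series A shares did not give the required vote.

Series A: 2/3 of 385616 = 257077.33, rounded up to 257078; 257,078 required, 257,032 in favor — not approved.
Series B: 3/4 of 466954 = 350215.50, rounded up to 350216; 350,216 required, 350,216 in favor — approved.
Series C: 3/4 of 1689906 = 1267429.50, rounded up to 1267430; 1,267,430 required, 1,267,464 in favor — approved.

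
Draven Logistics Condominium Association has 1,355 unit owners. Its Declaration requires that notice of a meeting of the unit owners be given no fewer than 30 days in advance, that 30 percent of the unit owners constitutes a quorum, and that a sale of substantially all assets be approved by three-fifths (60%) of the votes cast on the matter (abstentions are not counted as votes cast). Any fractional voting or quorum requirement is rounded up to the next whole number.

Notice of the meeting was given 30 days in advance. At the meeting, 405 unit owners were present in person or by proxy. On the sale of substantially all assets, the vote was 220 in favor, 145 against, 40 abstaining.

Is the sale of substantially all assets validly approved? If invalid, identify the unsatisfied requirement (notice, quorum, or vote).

Notice: 30 days given; 30 required. Satisfied.
Quorum: 30% of 1,355 = 406.50, rounded up to 407; 405 present. Not satisfied.
Vote: requires three-fifths of the votes cast (405 − 40 abstaining = 365); 3/5 of 365 = 219, so 219 needed; 220 in favor. Satisfied.

Invalid — quorum requirement not satisfied.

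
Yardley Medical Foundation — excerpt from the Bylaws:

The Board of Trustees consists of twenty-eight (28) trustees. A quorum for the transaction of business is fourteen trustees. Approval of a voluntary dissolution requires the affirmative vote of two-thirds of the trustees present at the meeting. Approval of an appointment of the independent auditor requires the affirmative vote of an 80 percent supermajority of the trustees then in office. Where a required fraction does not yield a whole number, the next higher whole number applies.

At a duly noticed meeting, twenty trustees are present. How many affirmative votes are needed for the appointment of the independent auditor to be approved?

23

The appointment of the independent auditor requires four-fifths of the trustees then in office (28).
4/5 of 28 = 22.40, rounded up to 23.
(Only 20 can vote, so the appointment of the independent auditor cannot pass at this meeting, but the required vote is still 23.)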